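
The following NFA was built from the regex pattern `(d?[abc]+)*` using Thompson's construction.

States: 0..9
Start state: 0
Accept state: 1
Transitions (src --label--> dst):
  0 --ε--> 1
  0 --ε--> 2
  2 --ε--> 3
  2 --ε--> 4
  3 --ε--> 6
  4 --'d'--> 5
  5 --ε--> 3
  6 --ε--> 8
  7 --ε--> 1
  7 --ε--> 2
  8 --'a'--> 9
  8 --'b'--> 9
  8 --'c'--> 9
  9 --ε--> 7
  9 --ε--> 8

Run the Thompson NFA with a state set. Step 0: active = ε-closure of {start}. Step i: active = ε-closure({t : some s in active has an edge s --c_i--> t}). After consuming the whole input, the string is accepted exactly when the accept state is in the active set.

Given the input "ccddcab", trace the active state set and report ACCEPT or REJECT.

start: ε-closure({0}) = {0,1,2,3,4,6,8}
'c' @ 1: {1,2,3,4,6,7,8,9}  [accepting]
'c' @ 2: {1,2,3,4,6,7,8,9}  [accepting]
'd' @ 3: {3,5,6,8}
'd' @ 4: {}  — state set empty
rest 'cab' ignored (set empty)
end set {} — state 1 not in

Answer: REJECT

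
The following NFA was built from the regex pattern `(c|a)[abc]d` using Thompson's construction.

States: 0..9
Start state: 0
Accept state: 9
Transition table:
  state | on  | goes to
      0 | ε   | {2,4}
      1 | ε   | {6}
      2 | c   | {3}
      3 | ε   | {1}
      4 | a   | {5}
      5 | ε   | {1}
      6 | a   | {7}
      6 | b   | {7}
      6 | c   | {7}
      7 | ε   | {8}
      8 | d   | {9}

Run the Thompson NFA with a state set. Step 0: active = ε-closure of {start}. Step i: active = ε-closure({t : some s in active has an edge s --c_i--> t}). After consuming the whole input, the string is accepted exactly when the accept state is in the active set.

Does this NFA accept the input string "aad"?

Answer: ACCEPT

Steps:
S₀ = ε-closure({0}) = {0,2,4}
'a' @ 1: {1,5,6}
'a' @ 2: {7,8}
'd' @ 3: {9}  ✓accept
end set {9} — state 9 in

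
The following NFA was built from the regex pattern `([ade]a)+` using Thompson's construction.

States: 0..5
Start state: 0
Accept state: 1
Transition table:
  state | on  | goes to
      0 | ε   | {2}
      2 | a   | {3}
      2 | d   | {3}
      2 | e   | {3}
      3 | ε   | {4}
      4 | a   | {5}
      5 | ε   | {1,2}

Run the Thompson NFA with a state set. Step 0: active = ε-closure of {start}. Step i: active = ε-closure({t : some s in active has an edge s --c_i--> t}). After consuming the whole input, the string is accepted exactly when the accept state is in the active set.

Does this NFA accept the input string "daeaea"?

Answer: ACCEPT

Steps:
S₀ = ε-closure({0}) = {0,2}
'd' @ 1: {3,4}
'a' @ 2: {1,2,5}  ✓accept
'e' @ 3: {3,4}
'a' @ 4: {1,2,5}  ✓accept
'e' @ 5: {3,4}
'a' @ 6: {1,2,5}  ✓accept
end set {1,2,5} — state 1 in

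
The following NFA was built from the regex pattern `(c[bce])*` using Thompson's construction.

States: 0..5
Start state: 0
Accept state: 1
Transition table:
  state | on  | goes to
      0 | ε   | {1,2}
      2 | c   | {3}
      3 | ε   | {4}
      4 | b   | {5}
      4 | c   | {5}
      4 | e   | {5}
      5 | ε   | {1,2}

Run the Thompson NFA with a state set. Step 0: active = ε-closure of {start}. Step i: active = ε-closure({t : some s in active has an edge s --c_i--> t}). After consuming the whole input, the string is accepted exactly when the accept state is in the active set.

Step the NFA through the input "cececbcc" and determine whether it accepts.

S₀ = ε-closure({0}) = {0,1,2}
'c' @ 1: {3,4}
'e' @ 2: {1,2,5}  (accept∈set)
'c' @ 3: {3,4}
'e' @ 4: {1,2,5}  (accept∈set)
'c' @ 5: {3,4}
'b' @ 6: {1,2,5}  (accept∈set)
'c' @ 7: {3,4}
'c' @ 8: {1,2,5}  (accept∈set)
end set {1,2,5} — state 1 in

Answer: ACCEPT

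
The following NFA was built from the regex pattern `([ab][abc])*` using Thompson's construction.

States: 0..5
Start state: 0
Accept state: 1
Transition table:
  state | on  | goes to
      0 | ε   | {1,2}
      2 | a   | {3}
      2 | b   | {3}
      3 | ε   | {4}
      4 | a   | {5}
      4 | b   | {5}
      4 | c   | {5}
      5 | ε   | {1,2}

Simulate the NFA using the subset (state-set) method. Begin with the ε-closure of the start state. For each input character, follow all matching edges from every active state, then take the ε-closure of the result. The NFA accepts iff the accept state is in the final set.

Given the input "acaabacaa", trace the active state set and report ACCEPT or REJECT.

S₀ = ε-closure({0}) = {0,1,2}
'a' @ 1: {3,4}
'c' @ 2: {1,2,5}  (accept∈set)
'a' @ 3: {3,4}
'a' @ 4: {1,2,5}  (accept∈set)
'b' @ 5: {3,4}
'a' @ 6: {1,2,5}  (accept∈set)
'c' @ 7: {}  — state set empty
rest 'aa' ignored (set empty)
after full input: {}  (accept=1 not in)

Answer: REJECT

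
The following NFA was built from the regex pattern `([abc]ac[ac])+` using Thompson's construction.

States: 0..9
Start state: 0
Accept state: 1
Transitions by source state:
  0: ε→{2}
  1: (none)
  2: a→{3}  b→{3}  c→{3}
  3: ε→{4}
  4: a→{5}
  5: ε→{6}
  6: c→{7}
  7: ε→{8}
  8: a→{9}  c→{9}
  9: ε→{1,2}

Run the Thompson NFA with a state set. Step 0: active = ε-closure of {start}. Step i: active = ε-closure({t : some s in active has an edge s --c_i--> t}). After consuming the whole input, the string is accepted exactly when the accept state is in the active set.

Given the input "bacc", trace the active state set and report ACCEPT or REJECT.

initial (ε-close {0}): {0,2}
'b' @ 1: {3,4}
'a' @ 2: {5,6}
'c' @ 3: {7,8}
'c' @ 4: {1,2,9}  ✓accept
end set {1,2,9} — state 1 in

Answer: ACCEPT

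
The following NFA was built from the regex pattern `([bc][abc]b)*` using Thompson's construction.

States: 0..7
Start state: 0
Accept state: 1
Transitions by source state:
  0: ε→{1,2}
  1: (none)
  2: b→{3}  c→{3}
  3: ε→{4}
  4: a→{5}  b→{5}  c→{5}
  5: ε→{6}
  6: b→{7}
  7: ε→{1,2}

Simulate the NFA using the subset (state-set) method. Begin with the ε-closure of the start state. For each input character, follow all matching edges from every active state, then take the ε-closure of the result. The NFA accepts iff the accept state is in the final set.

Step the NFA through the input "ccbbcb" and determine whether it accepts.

Answer: ACCEPT

Steps:
initial (ε-close {0}): {0,1,2}
'c' @ 1: {3,4}
'c' @ 2: {5,6}
'b' @ 3: {1,2,7}  [accepting]
'b' @ 4: {3,4}
'c' @ 5: {5,6}
'b' @ 6: {1,2,7}  [accepting]
final: {1,2,7}; accept 1 in set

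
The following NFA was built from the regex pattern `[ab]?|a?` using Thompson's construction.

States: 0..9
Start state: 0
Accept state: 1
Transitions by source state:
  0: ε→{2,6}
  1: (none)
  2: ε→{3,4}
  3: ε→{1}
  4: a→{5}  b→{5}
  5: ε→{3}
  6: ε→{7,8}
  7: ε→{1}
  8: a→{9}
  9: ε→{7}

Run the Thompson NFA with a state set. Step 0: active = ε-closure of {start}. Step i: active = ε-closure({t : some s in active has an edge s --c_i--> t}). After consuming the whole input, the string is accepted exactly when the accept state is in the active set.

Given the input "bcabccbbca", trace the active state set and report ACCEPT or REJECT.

Answer: REJECT

Derivation:
start: ε-closure({0}) = {0,1,2,3,4,6,7,8}
'b' @ 1: {1,3,5}  ✓accept
'c' @ 2: {}  — no active states
rest 'abccbbca' ignored (set empty)
after full input: {}  (accept=1 not in)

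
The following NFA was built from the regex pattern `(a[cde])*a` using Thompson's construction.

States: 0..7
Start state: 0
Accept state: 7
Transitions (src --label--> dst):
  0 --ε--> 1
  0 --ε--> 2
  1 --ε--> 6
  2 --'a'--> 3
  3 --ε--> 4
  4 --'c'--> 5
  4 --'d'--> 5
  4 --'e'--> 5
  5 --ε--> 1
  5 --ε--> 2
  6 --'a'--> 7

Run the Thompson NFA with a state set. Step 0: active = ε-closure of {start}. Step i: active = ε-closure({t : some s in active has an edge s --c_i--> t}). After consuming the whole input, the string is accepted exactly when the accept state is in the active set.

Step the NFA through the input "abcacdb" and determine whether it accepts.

Answer: REJECT

Derivation:
S₀ = ε-closure({0}) = {0,1,2,6}
'a' @ 1: {3,4,7}  ✓accept
'b' @ 2: {}  — dead — no transitions
rest 'cacdb' ignored (set empty)
end set {} — state 7 not in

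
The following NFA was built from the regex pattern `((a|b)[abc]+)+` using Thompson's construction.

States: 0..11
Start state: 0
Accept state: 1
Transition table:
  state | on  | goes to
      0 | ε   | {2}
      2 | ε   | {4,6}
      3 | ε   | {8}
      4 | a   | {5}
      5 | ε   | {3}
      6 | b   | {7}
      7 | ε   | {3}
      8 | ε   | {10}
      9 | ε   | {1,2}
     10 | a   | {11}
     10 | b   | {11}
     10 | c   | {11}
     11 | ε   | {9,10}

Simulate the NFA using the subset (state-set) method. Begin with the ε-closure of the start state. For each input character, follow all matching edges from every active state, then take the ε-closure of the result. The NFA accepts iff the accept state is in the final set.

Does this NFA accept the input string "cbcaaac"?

Answer: REJECT

Trace:
initial (ε-close {0}): {0,2,4,6}
'c' @ 1: {}  — no active states
rest 'bcaaac' ignored (set empty)
end set {} — state 1 not in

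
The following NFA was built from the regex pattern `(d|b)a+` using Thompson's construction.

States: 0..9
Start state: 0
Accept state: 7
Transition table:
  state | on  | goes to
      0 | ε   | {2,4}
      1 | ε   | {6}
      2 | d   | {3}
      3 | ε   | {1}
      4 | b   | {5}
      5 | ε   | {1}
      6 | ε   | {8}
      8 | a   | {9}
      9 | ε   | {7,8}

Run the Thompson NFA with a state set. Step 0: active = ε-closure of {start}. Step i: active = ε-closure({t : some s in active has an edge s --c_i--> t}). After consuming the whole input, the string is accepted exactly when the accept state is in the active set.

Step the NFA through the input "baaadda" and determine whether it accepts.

Answer: REJECT

Steps:
start: ε-closure({0}) = {0,2,4}
'b' @ 1: {1,5,6,8}
'a' @ 2: {7,8,9}  (accept∈set)
'a' @ 3: {7,8,9}  (accept∈set)
'a' @ 4: {7,8,9}  (accept∈set)
'd' @ 5: {}  — state set empty
rest 'da' ignored (set empty)
final: {}; accept 7 not in set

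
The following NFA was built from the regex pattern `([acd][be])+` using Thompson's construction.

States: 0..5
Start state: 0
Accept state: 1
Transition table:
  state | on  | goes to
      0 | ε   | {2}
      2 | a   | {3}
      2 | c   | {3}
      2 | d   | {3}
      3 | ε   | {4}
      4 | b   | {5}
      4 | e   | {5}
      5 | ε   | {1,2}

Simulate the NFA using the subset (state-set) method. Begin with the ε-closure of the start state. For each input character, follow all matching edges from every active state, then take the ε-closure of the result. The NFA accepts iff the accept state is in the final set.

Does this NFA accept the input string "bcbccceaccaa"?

initial (ε-close {0}): {0,2}
'b' @ 1: {}  — dead — no transitions
rest 'cbccceaccaa' ignored (set empty)
end set {} — state 1 not in

Answer: REJECT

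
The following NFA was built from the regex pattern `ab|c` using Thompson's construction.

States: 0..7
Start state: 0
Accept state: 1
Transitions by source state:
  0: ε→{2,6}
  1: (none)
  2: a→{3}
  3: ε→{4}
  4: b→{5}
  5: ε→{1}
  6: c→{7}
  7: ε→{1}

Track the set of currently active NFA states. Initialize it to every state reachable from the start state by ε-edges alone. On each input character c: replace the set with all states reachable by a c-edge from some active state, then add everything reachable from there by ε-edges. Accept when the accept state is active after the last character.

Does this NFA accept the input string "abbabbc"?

S₀ = ε-closure({0}) = {0,2,6}
'a' @ 1: {3,4}
'b' @ 2: {1,5}  (accept∈set)
'b' @ 3: {}  — dead — no transitions
rest 'abbc' ignored (set empty)
final: {}; accept 1 not in set

Answer: REJECT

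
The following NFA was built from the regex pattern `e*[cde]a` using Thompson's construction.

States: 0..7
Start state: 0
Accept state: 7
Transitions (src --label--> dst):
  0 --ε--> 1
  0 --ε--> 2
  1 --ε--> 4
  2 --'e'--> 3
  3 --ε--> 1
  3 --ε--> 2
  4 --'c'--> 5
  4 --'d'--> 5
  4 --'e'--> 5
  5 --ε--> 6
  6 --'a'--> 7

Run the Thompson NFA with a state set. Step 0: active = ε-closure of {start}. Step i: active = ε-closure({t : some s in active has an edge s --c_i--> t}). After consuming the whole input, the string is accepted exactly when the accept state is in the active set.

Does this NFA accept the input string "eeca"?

Answer: ACCEPT

Derivation:
initial (ε-close {0}): {0,1,2,4}
'e' @ 1: {1,2,3,4,5,6}
'e' @ 2: {1,2,3,4,5,6}
'c' @ 3: {5,6}
'a' @ 4: {7}  ✓accept
final: {7}; accept 7 in set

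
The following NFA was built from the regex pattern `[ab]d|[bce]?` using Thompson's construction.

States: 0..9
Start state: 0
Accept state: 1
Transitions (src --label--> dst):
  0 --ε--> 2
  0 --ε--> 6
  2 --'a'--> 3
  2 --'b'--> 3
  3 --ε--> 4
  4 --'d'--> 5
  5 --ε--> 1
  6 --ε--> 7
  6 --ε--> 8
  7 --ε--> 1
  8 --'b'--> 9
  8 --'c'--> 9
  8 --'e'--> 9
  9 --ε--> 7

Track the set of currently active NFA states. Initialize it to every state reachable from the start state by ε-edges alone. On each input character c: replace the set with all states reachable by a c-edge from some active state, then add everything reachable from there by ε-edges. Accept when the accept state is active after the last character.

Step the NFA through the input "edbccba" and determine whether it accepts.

Answer: REJECT

Steps:
initial (ε-close {0}): {0,1,2,6,7,8}
'e' @ 1: {1,7,9}  (accept∈set)
'd' @ 2: {}  — dead — no transitions
rest 'bccba' ignored (set empty)
final: {}; accept 1 not in set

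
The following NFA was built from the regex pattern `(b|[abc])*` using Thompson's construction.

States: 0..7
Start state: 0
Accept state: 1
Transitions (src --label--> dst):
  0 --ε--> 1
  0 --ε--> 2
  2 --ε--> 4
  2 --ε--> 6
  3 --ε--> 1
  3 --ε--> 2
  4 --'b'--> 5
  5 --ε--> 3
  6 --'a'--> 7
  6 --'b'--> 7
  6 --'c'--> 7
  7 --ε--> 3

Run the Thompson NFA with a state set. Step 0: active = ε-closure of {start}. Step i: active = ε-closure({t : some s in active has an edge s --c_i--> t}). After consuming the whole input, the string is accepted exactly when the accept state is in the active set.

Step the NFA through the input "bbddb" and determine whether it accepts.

Answer: REJECT

Trace:
S₀ = ε-closure({0}) = {0,1,2,4,6}
'b' @ 1: {1,2,3,4,5,6,7}  ✓accept
'b' @ 2: {1,2,3,4,5,6,7}  ✓accept
'd' @ 3: {}  — no active states
rest 'db' ignored (set empty)
final: {}; accept 1 not in set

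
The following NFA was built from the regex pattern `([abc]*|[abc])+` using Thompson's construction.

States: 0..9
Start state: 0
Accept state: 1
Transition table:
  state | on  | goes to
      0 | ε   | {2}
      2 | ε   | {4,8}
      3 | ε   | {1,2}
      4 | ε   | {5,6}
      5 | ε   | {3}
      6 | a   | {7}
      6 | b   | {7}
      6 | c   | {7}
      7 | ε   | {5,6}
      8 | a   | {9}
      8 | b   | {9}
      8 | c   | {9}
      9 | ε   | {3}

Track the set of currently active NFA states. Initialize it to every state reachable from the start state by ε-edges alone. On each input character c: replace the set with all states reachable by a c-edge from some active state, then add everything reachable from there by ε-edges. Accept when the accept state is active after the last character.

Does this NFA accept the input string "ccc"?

start: ε-closure({0}) = {0,1,2,3,4,5,6,8}
'c' @ 1: {1,2,3,4,5,6,7,8,9}  [accepting]
'c' @ 2: {1,2,3,4,5,6,7,8,9}  [accepting]
'c' @ 3: {1,2,3,4,5,6,7,8,9}  [accepting]
after full input: {1,2,3,4,5,6,7,8,9}  (accept=1 in)

Answer: ACCEPT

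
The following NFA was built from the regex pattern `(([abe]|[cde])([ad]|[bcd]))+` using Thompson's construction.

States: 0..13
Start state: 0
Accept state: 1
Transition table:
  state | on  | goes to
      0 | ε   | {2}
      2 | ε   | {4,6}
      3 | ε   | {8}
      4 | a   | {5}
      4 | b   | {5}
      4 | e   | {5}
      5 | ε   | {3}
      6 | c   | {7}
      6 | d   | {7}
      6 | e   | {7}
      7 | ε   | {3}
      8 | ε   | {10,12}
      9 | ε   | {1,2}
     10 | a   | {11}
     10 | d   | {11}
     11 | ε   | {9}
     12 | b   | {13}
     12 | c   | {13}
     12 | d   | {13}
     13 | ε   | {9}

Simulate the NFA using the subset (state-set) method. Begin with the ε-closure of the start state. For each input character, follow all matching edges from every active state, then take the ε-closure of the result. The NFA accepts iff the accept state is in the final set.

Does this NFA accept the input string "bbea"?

Answer: ACCEPT

Derivation:
initial (ε-close {0}): {0,2,4,6}
'b' @ 1: {3,5,8,10,12}
'b' @ 2: {1,2,4,6,9,13}  (accept∈set)
'e' @ 3: {3,5,7,8,10,12}
'a' @ 4: {1,2,4,6,9,11}  (accept∈set)
final: {1,2,4,6,9,11}; accept 1 in set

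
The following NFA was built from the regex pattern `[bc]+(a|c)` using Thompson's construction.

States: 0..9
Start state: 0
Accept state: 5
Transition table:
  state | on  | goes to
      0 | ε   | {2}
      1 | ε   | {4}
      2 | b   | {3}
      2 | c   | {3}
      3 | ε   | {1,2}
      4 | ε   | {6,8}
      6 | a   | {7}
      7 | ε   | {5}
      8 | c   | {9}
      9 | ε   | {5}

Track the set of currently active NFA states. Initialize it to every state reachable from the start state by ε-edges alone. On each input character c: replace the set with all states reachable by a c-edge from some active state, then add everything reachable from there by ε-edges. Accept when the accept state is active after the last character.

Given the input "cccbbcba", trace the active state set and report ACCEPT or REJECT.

Answer: ACCEPT

Derivation:
initial (ε-close {0}): {0,2}
'c' @ 1: {1,2,3,4,6,8}
'c' @ 2: {1,2,3,4,5,6,8,9}  [accepting]
'c' @ 3: {1,2,3,4,5,6,8,9}  [accepting]
'b' @ 4: {1,2,3,4,6,8}
'b' @ 5: {1,2,3,4,6,8}
'c' @ 6: {1,2,3,4,5,6,8,9}  [accepting]
'b' @ 7: {1,2,3,4,6,8}
'a' @ 8: {5,7}  [accepting]
final: {5,7}; accept 5 in set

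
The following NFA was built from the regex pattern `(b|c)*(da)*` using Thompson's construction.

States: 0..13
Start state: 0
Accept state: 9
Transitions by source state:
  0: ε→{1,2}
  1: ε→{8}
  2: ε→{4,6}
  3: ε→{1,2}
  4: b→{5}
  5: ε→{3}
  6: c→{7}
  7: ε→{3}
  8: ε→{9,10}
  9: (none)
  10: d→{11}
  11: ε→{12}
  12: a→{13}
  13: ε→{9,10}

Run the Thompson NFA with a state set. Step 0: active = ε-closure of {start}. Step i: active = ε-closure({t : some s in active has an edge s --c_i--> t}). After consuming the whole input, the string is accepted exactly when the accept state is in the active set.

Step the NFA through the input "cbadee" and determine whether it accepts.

initial (ε-close {0}): {0,1,2,4,6,8,9,10}
'c' @ 1: {1,2,3,4,6,7,8,9,10}  ✓accept
'b' @ 2: {1,2,3,4,5,6,8,9,10}  ✓accept
'a' @ 3: {}  — dead — no transitions
rest 'dee' ignored (set empty)
end set {} — state 9 not in

Answer: REJECT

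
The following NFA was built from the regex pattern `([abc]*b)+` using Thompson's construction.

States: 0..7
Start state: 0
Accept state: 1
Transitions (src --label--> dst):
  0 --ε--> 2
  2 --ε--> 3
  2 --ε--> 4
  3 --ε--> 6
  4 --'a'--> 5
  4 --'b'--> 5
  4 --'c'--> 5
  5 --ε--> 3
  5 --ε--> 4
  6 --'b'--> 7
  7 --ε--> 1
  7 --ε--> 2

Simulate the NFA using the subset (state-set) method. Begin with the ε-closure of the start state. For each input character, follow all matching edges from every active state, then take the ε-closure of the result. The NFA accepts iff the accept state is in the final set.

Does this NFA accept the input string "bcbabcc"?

initial (ε-close {0}): {0,2,3,4,6}
'b' @ 1: {1,2,3,4,5,6,7}  ✓accept
'c' @ 2: {3,4,5,6}
'b' @ 3: {1,2,3,4,5,6,7}  ✓accept
'a' @ 4: {3,4,5,6}
'b' @ 5: {1,2,3,4,5,6,7}  ✓accept
'c' @ 6: {3,4,5,6}
'c' @ 7: {3,4,5,6}
after full input: {3,4,5,6}  (accept=1 not in)

Answer: REJECT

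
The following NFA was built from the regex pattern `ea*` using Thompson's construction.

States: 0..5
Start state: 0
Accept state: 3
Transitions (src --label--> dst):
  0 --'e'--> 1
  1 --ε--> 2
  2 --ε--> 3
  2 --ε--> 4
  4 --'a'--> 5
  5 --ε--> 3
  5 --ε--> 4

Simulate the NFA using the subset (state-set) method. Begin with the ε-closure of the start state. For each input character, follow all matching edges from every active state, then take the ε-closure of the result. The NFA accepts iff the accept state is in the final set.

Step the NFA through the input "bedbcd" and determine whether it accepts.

S₀ = ε-closure({0}) = {0}
'b' @ 1: {}  — state set empty
rest 'edbcd' ignored (set empty)
after full input: {}  (accept=3 not in)

Answer: REJECT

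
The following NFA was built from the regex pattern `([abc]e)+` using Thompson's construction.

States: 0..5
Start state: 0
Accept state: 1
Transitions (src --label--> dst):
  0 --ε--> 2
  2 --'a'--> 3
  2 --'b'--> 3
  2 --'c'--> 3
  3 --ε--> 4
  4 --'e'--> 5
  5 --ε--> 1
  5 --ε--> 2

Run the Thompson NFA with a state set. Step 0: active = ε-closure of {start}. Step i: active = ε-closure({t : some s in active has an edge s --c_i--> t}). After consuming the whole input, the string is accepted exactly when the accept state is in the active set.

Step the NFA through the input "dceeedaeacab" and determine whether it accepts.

Answer: REJECT

Trace:
initial (ε-close {0}): {0,2}
'd' @ 1: {}  — state set empty
rest 'ceeedaeacab' ignored (set empty)
end set {} — state 1 not in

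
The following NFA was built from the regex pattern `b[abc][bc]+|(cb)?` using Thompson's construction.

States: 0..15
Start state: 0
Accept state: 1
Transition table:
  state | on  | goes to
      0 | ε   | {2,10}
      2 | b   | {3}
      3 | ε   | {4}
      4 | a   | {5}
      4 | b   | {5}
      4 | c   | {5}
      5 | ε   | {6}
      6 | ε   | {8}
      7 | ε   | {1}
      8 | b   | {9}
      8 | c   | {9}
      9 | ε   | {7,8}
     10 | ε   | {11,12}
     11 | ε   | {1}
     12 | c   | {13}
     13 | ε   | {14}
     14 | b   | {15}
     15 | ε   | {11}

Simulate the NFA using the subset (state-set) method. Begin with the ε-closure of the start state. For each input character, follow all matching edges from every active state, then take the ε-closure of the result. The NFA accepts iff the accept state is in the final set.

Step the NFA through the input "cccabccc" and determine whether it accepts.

start: ε-closure({0}) = {0,1,2,10,11,12}
'c' @ 1: {13,14}
'c' @ 2: {}  — state set empty
rest 'cabccc' ignored (set empty)
final: {}; accept 1 not in set

Answer: REJECT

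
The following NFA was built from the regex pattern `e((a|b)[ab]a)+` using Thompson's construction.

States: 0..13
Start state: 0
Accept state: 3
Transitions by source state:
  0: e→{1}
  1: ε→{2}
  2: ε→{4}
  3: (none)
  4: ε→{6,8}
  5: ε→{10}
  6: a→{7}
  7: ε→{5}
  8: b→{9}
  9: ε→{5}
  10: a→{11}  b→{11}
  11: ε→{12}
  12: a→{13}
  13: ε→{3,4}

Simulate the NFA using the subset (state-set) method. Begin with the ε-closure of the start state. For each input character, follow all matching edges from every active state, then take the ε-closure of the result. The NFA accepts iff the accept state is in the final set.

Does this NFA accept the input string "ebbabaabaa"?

start: ε-closure({0}) = {0}
'e' @ 1: {1,2,4,6,8}
'b' @ 2: {5,9,10}
'b' @ 3: {11,12}
'a' @ 4: {3,4,6,8,13}  (accept∈set)
'b' @ 5: {5,9,10}
'a' @ 6: {11,12}
'a' @ 7: {3,4,6,8,13}  (accept∈set)
'b' @ 8: {5,9,10}
'a' @ 9: {11,12}
'a' @ 10: {3,4,6,8,13}  (accept∈set)
final: {3,4,6,8,13}; accept 3 in set

Answer: ACCEPT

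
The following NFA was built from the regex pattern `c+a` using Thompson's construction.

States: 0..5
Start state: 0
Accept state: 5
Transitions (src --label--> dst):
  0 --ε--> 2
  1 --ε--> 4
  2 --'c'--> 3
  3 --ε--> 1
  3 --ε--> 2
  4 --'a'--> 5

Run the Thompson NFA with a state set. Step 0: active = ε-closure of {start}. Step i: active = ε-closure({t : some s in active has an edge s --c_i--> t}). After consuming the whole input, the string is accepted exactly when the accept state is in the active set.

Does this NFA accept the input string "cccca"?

Answer: ACCEPT

Derivation:
S₀ = ε-closure({0}) = {0,2}
'c' @ 1: {1,2,3,4}
'c' @ 2: {1,2,3,4}
'c' @ 3: {1,2,3,4}
'c' @ 4: {1,2,3,4}
'a' @ 5: {5}  (accept∈set)
after full input: {5}  (accept=5 in)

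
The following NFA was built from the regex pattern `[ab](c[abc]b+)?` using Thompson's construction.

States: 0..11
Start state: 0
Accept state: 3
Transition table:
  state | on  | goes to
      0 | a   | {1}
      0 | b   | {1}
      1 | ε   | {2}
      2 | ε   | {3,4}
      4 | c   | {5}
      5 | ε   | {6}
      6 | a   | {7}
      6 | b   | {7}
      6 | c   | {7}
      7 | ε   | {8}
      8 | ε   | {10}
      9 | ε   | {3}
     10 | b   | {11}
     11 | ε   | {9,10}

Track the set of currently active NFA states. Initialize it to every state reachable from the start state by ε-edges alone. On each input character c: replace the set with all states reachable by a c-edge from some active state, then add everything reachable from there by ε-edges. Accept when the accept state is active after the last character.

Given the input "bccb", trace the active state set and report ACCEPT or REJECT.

Answer: ACCEPT

Trace:
S₀ = ε-closure({0}) = {0}
'b' @ 1: {1,2,3,4}  [accepting]
'c' @ 2: {5,6}
'c' @ 3: {7,8,10}
'b' @ 4: {3,9,10,11}  [accepting]
end set {3,9,10,11} — state 3 in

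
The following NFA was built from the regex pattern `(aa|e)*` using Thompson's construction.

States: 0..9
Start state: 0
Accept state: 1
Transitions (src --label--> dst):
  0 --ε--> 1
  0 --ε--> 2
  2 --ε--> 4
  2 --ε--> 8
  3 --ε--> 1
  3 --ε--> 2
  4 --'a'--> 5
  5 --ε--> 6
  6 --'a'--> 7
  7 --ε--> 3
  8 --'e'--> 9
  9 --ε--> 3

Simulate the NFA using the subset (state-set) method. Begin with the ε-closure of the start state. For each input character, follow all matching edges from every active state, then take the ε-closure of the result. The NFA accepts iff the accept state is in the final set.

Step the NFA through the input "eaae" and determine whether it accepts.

Answer: ACCEPT

Steps:
S₀ = ε-closure({0}) = {0,1,2,4,8}
'e' @ 1: {1,2,3,4,8,9}  [accepting]
'a' @ 2: {5,6}
'a' @ 3: {1,2,3,4,7,8}  [accepting]
'e' @ 4: {1,2,3,4,8,9}  [accepting]
after full input: {1,2,3,4,8,9}  (accept=1 in)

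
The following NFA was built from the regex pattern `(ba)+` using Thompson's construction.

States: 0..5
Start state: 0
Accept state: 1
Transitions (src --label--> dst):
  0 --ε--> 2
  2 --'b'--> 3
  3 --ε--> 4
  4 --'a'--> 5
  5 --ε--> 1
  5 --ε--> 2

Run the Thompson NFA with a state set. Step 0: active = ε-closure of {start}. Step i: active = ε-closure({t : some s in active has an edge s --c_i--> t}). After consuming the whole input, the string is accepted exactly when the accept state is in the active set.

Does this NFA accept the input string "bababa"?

start: ε-closure({0}) = {0,2}
'b' @ 1: {3,4}
'a' @ 2: {1,2,5}  ✓accept
'b' @ 3: {3,4}
'a' @ 4: {1,2,5}  ✓accept
'b' @ 5: {3,4}
'a' @ 6: {1,2,5}  ✓accept
final: {1,2,5}; accept 1 in set

Answer: ACCEPT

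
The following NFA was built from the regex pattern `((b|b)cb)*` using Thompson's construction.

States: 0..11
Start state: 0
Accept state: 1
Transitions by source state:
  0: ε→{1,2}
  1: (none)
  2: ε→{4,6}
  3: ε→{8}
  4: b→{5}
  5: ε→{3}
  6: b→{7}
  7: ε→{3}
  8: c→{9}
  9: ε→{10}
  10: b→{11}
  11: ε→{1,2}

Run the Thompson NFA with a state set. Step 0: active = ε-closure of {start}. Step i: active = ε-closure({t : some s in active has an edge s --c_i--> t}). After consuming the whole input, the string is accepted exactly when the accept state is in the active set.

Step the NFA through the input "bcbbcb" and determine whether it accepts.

S₀ = ε-closure({0}) = {0,1,2,4,6}
'b' @ 1: {3,5,7,8}
'c' @ 2: {9,10}
'b' @ 3: {1,2,4,6,11}  (accept∈set)
'b' @ 4: {3,5,7,8}
'c' @ 5: {9,10}
'b' @ 6: {1,2,4,6,11}  (accept∈set)
final: {1,2,4,6,11}; accept 1 in set

Answer: ACCEPT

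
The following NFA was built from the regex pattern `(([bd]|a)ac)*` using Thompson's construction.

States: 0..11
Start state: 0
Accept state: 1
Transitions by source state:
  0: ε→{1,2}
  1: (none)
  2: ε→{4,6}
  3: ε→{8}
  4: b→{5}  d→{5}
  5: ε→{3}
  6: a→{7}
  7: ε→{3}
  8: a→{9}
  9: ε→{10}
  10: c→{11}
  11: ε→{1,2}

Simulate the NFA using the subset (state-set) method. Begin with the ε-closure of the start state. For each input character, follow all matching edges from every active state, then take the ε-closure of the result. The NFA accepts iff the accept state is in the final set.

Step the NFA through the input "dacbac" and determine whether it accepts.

initial (ε-close {0}): {0,1,2,4,6}
'd' @ 1: {3,5,8}
'a' @ 2: {9,10}
'c' @ 3: {1,2,4,6,11}  ✓accept
'b' @ 4: {3,5,8}
'a' @ 5: {9,10}
'c' @ 6: {1,2,4,6,11}  ✓accept
final: {1,2,4,6,11}; accept 1 in set

Answer: ACCEPT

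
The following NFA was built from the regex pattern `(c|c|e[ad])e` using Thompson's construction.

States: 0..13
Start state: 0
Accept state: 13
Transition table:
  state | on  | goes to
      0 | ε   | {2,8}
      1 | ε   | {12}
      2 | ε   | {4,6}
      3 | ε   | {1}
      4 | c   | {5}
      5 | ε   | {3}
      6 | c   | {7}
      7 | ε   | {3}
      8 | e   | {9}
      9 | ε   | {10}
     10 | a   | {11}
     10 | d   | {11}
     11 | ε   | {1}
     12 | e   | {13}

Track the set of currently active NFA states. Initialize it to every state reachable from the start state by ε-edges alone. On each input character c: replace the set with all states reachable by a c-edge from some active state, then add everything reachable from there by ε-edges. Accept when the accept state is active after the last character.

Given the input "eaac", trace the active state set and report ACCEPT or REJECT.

start: ε-closure({0}) = {0,2,4,6,8}
'e' @ 1: {9,10}
'a' @ 2: {1,11,12}
'a' @ 3: {}  — dead — no transitions
rest 'c' ignored (set empty)
end set {} — state 13 not in

Answer: REJECT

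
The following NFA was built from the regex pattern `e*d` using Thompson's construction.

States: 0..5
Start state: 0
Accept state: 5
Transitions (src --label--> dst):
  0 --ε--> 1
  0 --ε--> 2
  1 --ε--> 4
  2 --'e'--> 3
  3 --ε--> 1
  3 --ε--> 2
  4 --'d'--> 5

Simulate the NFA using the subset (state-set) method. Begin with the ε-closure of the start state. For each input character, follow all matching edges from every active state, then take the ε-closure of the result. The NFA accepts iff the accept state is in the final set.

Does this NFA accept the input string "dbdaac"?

Answer: REJECT

Derivation:
start: ε-closure({0}) = {0,1,2,4}
'd' @ 1: {5}  ✓accept
'b' @ 2: {}  — state set empty
rest 'daac' ignored (set empty)
final: {}; accept 5 not in set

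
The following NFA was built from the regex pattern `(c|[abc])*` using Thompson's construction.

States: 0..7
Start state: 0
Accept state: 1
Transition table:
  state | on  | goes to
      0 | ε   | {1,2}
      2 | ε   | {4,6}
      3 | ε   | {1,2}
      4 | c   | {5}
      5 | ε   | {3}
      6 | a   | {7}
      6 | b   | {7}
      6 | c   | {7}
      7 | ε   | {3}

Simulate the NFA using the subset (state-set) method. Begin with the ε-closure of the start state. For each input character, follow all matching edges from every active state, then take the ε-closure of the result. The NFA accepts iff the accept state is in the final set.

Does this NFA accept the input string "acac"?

initial (ε-close {0}): {0,1,2,4,6}
'a' @ 1: {1,2,3,4,6,7}  [accepting]
'c' @ 2: {1,2,3,4,5,6,7}  [accepting]
'a' @ 3: {1,2,3,4,6,7}  [accepting]
'c' @ 4: {1,2,3,4,5,6,7}  [accepting]
end set {1,2,3,4,5,6,7} — state 1 in

Answer: ACCEPT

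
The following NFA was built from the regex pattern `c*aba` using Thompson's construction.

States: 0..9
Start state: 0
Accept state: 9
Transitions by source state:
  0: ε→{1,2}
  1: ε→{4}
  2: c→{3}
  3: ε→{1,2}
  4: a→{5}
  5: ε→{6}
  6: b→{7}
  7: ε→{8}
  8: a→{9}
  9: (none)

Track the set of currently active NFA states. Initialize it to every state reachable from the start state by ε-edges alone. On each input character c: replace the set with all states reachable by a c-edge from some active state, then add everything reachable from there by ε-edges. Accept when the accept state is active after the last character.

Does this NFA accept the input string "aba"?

Answer: ACCEPT

Trace:
initial (ε-close {0}): {0,1,2,4}
'a' @ 1: {5,6}
'b' @ 2: {7,8}
'a' @ 3: {9}  [accepting]
end set {9} — state 9 in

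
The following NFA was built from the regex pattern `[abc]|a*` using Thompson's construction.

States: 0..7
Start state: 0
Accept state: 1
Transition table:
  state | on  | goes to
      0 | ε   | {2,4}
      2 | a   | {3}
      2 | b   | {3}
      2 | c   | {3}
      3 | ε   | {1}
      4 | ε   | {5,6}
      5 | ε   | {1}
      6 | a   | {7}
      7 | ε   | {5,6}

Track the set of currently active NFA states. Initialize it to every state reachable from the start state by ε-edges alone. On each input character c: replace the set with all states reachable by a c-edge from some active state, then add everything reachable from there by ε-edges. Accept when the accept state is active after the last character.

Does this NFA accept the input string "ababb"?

start: ε-closure({0}) = {0,1,2,4,5,6}
'a' @ 1: {1,3,5,6,7}  (accept∈set)
'b' @ 2: {}  — state set empty
rest 'abb' ignored (set empty)
end set {} — state 1 not in

Answer: REJECT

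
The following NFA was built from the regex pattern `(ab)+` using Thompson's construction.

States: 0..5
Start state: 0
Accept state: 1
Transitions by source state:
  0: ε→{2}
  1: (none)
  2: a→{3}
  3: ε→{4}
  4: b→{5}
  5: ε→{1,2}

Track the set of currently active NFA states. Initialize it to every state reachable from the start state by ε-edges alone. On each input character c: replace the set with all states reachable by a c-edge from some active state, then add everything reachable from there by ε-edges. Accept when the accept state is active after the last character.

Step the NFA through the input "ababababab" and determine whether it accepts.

initial (ε-close {0}): {0,2}
'a' @ 1: {3,4}
'b' @ 2: {1,2,5}  (accept∈set)
'a' @ 3: {3,4}
'b' @ 4: {1,2,5}  (accept∈set)
'a' @ 5: {3,4}
'b' @ 6: {1,2,5}  (accept∈set)
'a' @ 7: {3,4}
'b' @ 8: {1,2,5}  (accept∈set)
'a' @ 9: {3,4}
'b' @ 10: {1,2,5}  (accept∈set)
after full input: {1,2,5}  (accept=1 in)

Answer: ACCEPT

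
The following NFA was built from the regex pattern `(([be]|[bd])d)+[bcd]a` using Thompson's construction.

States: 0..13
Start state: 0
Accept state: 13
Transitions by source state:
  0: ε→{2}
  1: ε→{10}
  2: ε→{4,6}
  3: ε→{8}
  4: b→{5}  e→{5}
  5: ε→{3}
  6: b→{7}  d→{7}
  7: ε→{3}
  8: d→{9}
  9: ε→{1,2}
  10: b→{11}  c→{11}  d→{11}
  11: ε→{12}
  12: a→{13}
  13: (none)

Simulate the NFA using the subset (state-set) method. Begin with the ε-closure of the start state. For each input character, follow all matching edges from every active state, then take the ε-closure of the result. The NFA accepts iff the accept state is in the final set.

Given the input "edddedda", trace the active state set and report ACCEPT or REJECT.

Answer: ACCEPT

Trace:
start: ε-closure({0}) = {0,2,4,6}
'e' @ 1: {3,5,8}
'd' @ 2: {1,2,4,6,9,10}
'd' @ 3: {3,7,8,11,12}
'd' @ 4: {1,2,4,6,9,10}
'e' @ 5: {3,5,8}
'd' @ 6: {1,2,4,6,9,10}
'd' @ 7: {3,7,8,11,12}
'a' @ 8: {13}  ✓accept
end set {13} — state 13 in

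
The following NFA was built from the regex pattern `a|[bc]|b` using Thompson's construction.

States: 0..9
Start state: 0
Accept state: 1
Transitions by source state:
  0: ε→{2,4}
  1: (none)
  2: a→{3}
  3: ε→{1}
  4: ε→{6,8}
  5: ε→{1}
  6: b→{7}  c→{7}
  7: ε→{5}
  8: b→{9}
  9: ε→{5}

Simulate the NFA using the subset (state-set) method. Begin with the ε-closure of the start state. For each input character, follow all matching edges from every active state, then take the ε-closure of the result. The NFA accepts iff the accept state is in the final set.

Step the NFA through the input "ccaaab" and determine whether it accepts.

Answer: REJECT

Trace:
start: ε-closure({0}) = {0,2,4,6,8}
'c' @ 1: {1,5,7}  (accept∈set)
'c' @ 2: {}  — no active states
rest 'aaab' ignored (set empty)
after full input: {}  (accept=1 not in)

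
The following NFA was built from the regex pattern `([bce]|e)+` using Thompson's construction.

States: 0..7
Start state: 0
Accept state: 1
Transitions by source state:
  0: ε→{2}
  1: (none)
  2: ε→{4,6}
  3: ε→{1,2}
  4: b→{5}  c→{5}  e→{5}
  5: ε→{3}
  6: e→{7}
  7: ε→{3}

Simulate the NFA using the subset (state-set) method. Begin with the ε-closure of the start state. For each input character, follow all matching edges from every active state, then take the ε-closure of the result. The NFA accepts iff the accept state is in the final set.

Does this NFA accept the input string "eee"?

Answer: ACCEPT

Steps:
initial (ε-close {0}): {0,2,4,6}
'e' @ 1: {1,2,3,4,5,6,7}  ✓accept
'e' @ 2: {1,2,3,4,5,6,7}  ✓accept
'e' @ 3: {1,2,3,4,5,6,7}  ✓accept
final: {1,2,3,4,5,6,7}; accept 1 in set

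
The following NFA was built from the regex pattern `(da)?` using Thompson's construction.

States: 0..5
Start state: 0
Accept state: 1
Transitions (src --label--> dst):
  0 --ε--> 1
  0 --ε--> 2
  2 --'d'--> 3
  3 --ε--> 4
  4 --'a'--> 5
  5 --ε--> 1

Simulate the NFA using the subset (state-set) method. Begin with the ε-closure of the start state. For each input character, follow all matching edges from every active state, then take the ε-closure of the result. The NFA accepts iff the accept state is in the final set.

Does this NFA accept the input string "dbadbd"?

start: ε-closure({0}) = {0,1,2}
'd' @ 1: {3,4}
'b' @ 2: {}  — no active states
rest 'adbd' ignored (set empty)
after full input: {}  (accept=1 not in)

Answer: REJECT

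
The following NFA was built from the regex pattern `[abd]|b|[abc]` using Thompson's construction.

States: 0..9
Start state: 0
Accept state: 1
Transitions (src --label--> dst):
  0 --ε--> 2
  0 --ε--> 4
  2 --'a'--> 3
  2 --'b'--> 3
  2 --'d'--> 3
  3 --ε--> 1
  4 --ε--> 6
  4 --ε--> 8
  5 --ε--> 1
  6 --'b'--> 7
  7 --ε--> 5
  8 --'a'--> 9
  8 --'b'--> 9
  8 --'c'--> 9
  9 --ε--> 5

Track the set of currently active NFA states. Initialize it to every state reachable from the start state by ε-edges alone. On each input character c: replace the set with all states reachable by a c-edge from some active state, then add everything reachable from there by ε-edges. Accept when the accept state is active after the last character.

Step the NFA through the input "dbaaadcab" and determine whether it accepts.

S₀ = ε-closure({0}) = {0,2,4,6,8}
'd' @ 1: {1,3}  [accepting]
'b' @ 2: {}  — no active states
rest 'aaadcab' ignored (set empty)
after full input: {}  (accept=1 not in)

Answer: REJECT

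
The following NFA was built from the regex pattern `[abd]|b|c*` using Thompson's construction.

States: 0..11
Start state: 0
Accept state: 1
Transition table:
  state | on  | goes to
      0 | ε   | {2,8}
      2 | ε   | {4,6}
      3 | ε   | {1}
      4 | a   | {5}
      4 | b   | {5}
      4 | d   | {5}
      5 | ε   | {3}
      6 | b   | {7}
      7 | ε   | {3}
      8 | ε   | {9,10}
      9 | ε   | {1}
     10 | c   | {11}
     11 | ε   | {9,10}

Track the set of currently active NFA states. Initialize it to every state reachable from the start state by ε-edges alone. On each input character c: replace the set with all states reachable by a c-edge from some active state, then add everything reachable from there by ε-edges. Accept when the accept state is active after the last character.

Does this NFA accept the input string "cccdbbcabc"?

start: ε-closure({0}) = {0,1,2,4,6,8,9,10}
'c' @ 1: {1,9,10,11}  (accept∈set)
'c' @ 2: {1,9,10,11}  (accept∈set)
'c' @ 3: {1,9,10,11}  (accept∈set)
'd' @ 4: {}  — dead — no transitions
rest 'bbcabc' ignored (set empty)
end set {} — state 1 not in

Answer: REJECT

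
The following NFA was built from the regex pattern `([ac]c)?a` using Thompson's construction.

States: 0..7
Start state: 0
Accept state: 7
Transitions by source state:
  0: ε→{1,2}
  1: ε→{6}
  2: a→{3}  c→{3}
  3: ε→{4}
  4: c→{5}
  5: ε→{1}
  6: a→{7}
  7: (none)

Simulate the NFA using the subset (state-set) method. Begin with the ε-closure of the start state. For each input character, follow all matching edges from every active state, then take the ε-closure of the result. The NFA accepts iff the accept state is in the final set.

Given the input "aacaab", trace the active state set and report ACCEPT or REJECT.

Answer: REJECT

Derivation:
S₀ = ε-closure({0}) = {0,1,2,6}
'a' @ 1: {3,4,7}  (accept∈set)
'a' @ 2: {}  — state set empty
rest 'caab' ignored (set empty)
end set {} — state 7 not in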